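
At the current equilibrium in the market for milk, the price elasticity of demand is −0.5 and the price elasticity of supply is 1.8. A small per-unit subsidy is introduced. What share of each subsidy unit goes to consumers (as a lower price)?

Consumer share = 18/23

For a small subsidy around the equilibrium, the benefit split depends on the relative slopes, which at a point are proportional to the elasticities.
Buyer share = εs/(εs + |εd|) = 1.8/(1.8 + 0.5) = 18/23; seller share = |εd|/(εs + |εd|) = 5/23.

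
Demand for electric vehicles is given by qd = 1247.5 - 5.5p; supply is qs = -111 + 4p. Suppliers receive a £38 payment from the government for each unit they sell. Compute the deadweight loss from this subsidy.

Pre-subsidy: 1247.5 - 5.5p = -111 + 4p gives p* = 143, q* = 461.
With the subsidy, sellers receive ps = pb + 38 for each unit, where pb is the price buyers pay.
Supply in terms of pb becomes qs = -111 + 4(pb + 38) = 41 + 4pb. Setting this equal to demand: 1247.5 - 5.5pb = 41 + 4pb, so pb = 127.
Sellers receive ps = 127 + 38 = 165; q' = 1247.5 − 5.5·127 = 549.
The subsidy expands output by 549 − 461 = 88 past the efficient level; on those units the gap between marginal cost and willingness to pay runs from 0 up to 38.
DWL = ½ × 38 × 88 = 1672.

Deadweight loss = £1672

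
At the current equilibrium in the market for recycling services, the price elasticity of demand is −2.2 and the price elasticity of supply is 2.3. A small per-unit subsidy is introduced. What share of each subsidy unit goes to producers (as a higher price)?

Producer share = 22/45

For a small subsidy around the equilibrium, the benefit split depends on the relative slopes, which at a point are proportional to the elasticities.
Buyer share = εs/(εs + |εd|) = 2.3/(2.3 + 2.2) = 23/45; seller share = |εd|/(εs + |εd|) = 22/45.
So producers capture 22/45 of the subsidy.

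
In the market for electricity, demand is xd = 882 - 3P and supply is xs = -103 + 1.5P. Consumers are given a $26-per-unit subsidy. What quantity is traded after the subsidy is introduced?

Pre-subsidy: 882 - 3P = -103 + 1.5P gives P* = 1970/9, x* = 676/3.
With the rebate, buyers effectively pay Pb = Ps − 26, where Ps is the price sellers receive.
Demand in terms of Ps becomes xd = 882 − 3(Ps − 26) = 960 - 3Ps. Setting this equal to supply: 960 - 3Ps = -103 + 1.5Ps, so Ps = 2126/9.
Buyers pay Pb = 2126/9 − 26 = 1892/9; x' = -103 + 1.5·(2126/9) = 754/3.

x' = 754/3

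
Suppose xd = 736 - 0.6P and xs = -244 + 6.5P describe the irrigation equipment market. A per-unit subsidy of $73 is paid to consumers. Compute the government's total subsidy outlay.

Pre-subsidy: 736 - 0.6P = -244 + 6.5P gives P* = 9800/71, x* = 46376/71.
With the rebate, buyers effectively pay Pb = Ps − 73, where Ps is the price sellers receive.
Demand in terms of Ps becomes xd = 736 − 0.6(Ps − 73) = 779.8 - 0.6Ps. Setting this equal to supply: 779.8 - 0.6Ps = -244 + 6.5Ps, so Ps = 10238/71.
Buyers pay Pb = 10238/71 − 73 = 5055/71; x' = -244 + 6.5·(10238/71) = 49223/71.
Government outlay = subsidy × quantity = 73 × 49223/71 = 3593279/71.

Government cost = 3593279/71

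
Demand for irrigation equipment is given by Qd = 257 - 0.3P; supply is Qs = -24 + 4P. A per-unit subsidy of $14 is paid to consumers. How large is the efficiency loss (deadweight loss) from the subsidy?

Pre-subsidy: 257 - 0.3P = -24 + 4P gives P* = 2810/43, Q* = 10208/43.
With the rebate, buyers effectively pay Pb = Ps − 14, where Ps is the price sellers receive.
Demand in terms of Ps becomes Qd = 257 − 0.3(Ps − 14) = 261.2 - 0.3Ps. Setting this equal to supply: 261.2 - 0.3Ps = -24 + 4Ps, so Ps = 2852/43.
Buyers pay Pb = 2852/43 − 14 = 2250/43; Q' = -24 + 4·(2852/43) = 10376/43.
The subsidy expands output by 10376/43 − 10208/43 = 168/43 past the efficient level; on those units the gap between marginal cost and willingness to pay runs from 0 up to 14.
DWL = ½ × 14 × 168/43 = 1176/43.

Deadweight loss = 1176/43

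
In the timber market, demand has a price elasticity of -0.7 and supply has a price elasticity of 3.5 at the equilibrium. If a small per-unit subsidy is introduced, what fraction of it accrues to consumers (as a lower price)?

Consumer share = 5/6

For a small subsidy around the equilibrium, the benefit split depends on the relative slopes, which at a point are proportional to the elasticities.
Buyer share = εs/(εs + |εd|) = 3.5/(3.5 + 0.7) = 5/6; seller share = |εd|/(εs + |εd|) = 1/6.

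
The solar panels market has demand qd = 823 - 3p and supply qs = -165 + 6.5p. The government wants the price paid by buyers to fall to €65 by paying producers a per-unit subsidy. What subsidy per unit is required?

Required subsidy s = €57 per unit

At a buyer price of 65, quantity demanded is 823 − 3·65 = 628.
Sellers supply 628 only when they receive ps with -165 + 6.5·ps = 628, i.e. ps = 122.
s = ps − pb = 122 − 65 = 57.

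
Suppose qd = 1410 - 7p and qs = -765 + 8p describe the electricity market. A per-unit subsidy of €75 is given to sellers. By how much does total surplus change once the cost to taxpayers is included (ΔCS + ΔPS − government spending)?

Net change in total surplus = -€10500

Pre-subsidy: 1410 - 7p = -765 + 8p gives p* = 145, q* = 395.
With the subsidy, sellers receive ps = pb + 75 for each unit, where pb is the price buyers pay.
Supply in terms of pb becomes qs = -765 + 8(pb + 75) = -165 + 8pb. Setting this equal to demand: 1410 - 7pb = -165 + 8pb, so pb = 105.
Sellers receive ps = 105 + 75 = 180; q' = 1410 − 7·105 = 675.
ΔCS = ½(395 + 675)(145 − 105) = 21400; ΔPS = ½(395 + 675)(180 − 145) = 18725.
Government spending = 75 × 675 = 50625.
Net change = 21400 + 18725 − 50625 = -10500. The loss equals the DWL triangle ½·75·280.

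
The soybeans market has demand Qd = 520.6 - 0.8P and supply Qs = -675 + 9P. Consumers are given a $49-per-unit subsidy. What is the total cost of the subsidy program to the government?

Pre-subsidy: 520.6 - 0.8P = -675 + 9P gives P* = 122, Q* = 423.
With the rebate, buyers effectively pay Pb = Ps − 49, where Ps is the price sellers receive.
Demand in terms of Ps becomes Qd = 520.6 − 0.8(Ps − 49) = 559.8 - 0.8Ps. Setting this equal to supply: 559.8 - 0.8Ps = -675 + 9Ps, so Ps = 126.
Buyers pay Pb = 126 − 49 = 77; Q' = -675 + 9·126 = 459.
Government outlay = subsidy × quantity = 49 × 459 = 22491.

Government cost = $22491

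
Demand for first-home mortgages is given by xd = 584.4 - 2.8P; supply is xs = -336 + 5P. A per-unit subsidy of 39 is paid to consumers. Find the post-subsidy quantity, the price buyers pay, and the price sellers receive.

Pre-subsidy: 584.4 - 2.8P = -336 + 5P gives P* = 118, x* = 254.
With the rebate, buyers effectively pay Pb = Ps − 39, where Ps is the price sellers receive.
Demand in terms of Ps becomes xd = 584.4 − 2.8(Ps − 39) = 693.6 - 2.8Ps. Setting this equal to supply: 693.6 - 2.8Ps = -336 + 5Ps, so Ps = 132.
Buyers pay Pb = 132 − 39 = 93; x' = -336 + 5·132 = 324.

x' = 324; buyers pay 93; sellers receive 132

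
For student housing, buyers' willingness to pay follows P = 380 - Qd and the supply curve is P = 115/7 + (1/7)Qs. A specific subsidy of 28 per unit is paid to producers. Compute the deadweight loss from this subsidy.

Deadweight loss = 343

Pre-subsidy: 380 - Q = 115/7 + (1/7)Q gives Q* = 318.125 and P* = 61.875.
With the subsidy, sellers receive Ps = Pb + 28 for each unit, where Pb is the price buyers pay.
On the curves, Pb = 380 - Q and Ps = 115/7 + (1/7)Q; the wedge Ps − Pb = 28 gives 115/7 + (1/7)Q − (380 - Q) = 28, so Q' = 342.625.
Then Pb = 380 − 1·342.625 = 37.375 and Ps = 115/7 + (1/7)·342.625 = 65.375.
The subsidy expands output by 342.625 − 318.125 = 24.5 past the efficient level; on those units the gap between marginal cost and willingness to pay runs from 0 up to 28.
DWL = ½ × 28 × 24.5 = 343.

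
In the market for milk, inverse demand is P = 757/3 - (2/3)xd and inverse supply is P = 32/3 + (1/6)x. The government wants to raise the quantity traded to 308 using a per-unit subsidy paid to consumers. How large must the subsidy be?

At x = 308, from the demand curve buyers pay Pb = 757/3 − (2/3)·308 = 47; from the supply curve sellers need Ps = 32/3 + (1/6)·308 = 62.
The subsidy must fill the gap: s = Ps − Pb = 62 − 47 = 15.

Required subsidy s = 15 per unit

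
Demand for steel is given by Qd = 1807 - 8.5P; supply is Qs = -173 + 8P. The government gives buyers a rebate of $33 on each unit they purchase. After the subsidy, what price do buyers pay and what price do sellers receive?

Pre-subsidy: 1807 - 8.5P = -173 + 8P gives P* = 120, Q* = 787.
With the rebate, buyers effectively pay Pb = Ps − 33, where Ps is the price sellers receive.
Demand in terms of Ps becomes Qd = 1807 − 8.5(Ps − 33) = 2087.5 - 8.5Ps. Setting this equal to supply: 2087.5 - 8.5Ps = -173 + 8Ps, so Ps = 137.
Buyers pay Pb = 137 − 33 = 104; Q' = -173 + 8·137 = 923.

Buyers pay $104; sellers receive $137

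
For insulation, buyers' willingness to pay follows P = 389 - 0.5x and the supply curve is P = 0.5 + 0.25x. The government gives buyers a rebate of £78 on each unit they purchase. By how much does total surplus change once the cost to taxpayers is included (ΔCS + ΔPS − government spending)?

Net change in total surplus = -£4056

Pre-subsidy: 389 - 0.5x = 0.5 + 0.25x gives x* = 518 and P* = 130.
With the rebate, buyers effectively pay Pb = Ps − 78, where Ps is the price sellers receive.
On the curves, Pb = 389 - 0.5x and Ps = 0.5 + 0.25x; the wedge Ps − Pb = 78 gives 0.5 + 0.25x − (389 - 0.5x) = 78, so x' = 622.
Then Pb = 389 − 0.5·622 = 78 and Ps = 0.5 + 0.25·622 = 156.
ΔCS = ½(518 + 622)(130 − 78) = 29640; ΔPS = ½(518 + 622)(156 − 130) = 14820.
Government spending = 78 × 622 = 48516.
Net change = 29640 + 14820 − 48516 = -4056. The loss equals the DWL triangle ½·78·104.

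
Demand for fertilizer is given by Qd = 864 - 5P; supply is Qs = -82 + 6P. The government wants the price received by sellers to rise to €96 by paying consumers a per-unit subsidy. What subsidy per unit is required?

Required subsidy s = €22 per unit

At a seller price of 96, quantity supplied is -82 + 6·96 = 494.
Buyers absorb 494 only when they pay Pb with 864 − 5·Pb = 494, i.e. Pb = 74.
s = Ps − Pb = 96 − 74 = 22.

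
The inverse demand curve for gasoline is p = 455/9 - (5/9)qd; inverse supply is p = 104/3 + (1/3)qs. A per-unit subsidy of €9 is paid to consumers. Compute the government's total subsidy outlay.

Government cost = €252

Pre-subsidy: 455/9 - (5/9)q = 104/3 + (1/3)q gives q* = 17.875 and p* = 40.625.
With the rebate, buyers effectively pay pb = ps − 9, where ps is the price sellers receive.
On the curves, pb = 455/9 - (5/9)q and ps = 104/3 + (1/3)q; the wedge ps − pb = 9 gives 104/3 + (1/3)q − (455/9 - (5/9)q) = 9, so q' = 28.
Then pb = 455/9 − (5/9)·28 = 35 and ps = 104/3 + (1/3)·28 = 44.
Government outlay = subsidy × quantity = 9 × 28 = 252.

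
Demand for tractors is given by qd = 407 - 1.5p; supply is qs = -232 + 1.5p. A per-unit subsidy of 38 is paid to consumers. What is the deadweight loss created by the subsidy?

Pre-subsidy: 407 - 1.5p = -232 + 1.5p gives p* = 213, q* = 87.5.
With the rebate, buyers effectively pay pb = ps − 38, where ps is the price sellers receive.
Demand in terms of ps becomes qd = 407 − 1.5(ps − 38) = 464 - 1.5ps. Setting this equal to supply: 464 - 1.5ps = -232 + 1.5ps, so ps = 232.
Buyers pay pb = 232 − 38 = 194; q' = -232 + 1.5·232 = 116.
The subsidy expands output by 116 − 87.5 = 28.5 past the efficient level; on those units the gap between marginal cost and willingness to pay runs from 0 up to 38.
DWL = ½ × 38 × 28.5 = 541.5.

Deadweight loss = 541.5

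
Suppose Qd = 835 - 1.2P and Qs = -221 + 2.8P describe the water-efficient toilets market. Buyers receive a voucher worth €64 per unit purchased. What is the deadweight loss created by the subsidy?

Deadweight loss = €1720.32

Pre-subsidy: 835 - 1.2P = -221 + 2.8P gives P* = 264, Q* = 518.2.
With the rebate, buyers effectively pay Pb = Ps − 64, where Ps is the price sellers receive.
Demand in terms of Ps becomes Qd = 835 − 1.2(Ps − 64) = 911.8 - 1.2Ps. Setting this equal to supply: 911.8 - 1.2Ps = -221 + 2.8Ps, so Ps = 283.2.
Buyers pay Pb = 283.2 − 64 = 219.2; Q' = -221 + 2.8·283.2 = 571.96.
The subsidy expands output by 571.96 − 518.2 = 53.76 past the efficient level; on those units the gap between marginal cost and willingness to pay runs from 0 up to 64.
DWL = ½ × 64 × 53.76 = 1720.32.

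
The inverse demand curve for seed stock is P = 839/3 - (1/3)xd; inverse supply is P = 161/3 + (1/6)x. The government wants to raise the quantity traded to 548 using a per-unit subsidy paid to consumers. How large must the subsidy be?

Required subsidy s = 48 per unit

At x = 548, from the demand curve buyers pay Pb = 839/3 − (1/3)·548 = 97; from the supply curve sellers need Ps = 161/3 + (1/6)·548 = 145.
The subsidy must fill the gap: s = Ps − Pb = 145 − 97 = 48.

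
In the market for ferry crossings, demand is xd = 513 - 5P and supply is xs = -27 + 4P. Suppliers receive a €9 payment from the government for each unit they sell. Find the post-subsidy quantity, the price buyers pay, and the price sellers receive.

Pre-subsidy: 513 - 5P = -27 + 4P gives P* = 60, x* = 213.
With the subsidy, sellers receive Ps = Pb + 9 for each unit, where Pb is the price buyers pay.
Supply in terms of Pb becomes xs = -27 + 4(Pb + 9) = 9 + 4Pb. Setting this equal to demand: 513 - 5Pb = 9 + 4Pb, so Pb = 56.
Sellers receive Ps = 56 + 9 = 65; x' = 513 − 5·56 = 233.

x' = 233; buyers pay €56; sellers receive €65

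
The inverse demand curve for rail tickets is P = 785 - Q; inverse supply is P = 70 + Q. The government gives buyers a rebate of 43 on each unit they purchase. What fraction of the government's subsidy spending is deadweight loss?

Pre-subsidy: 785 - Q = 70 + Q gives Q* = 357.5 and P* = 427.5.
With the rebate, buyers effectively pay Pb = Ps − 43, where Ps is the price sellers receive.
On the curves, Pb = 785 - Q and Ps = 70 + Q; the wedge Ps − Pb = 43 gives 70 + Q − (785 - Q) = 43, so Q' = 379.
Then Pb = 785 − 1·379 = 406 and Ps = 70 + 1·379 = 449.
ΔCS = ½(357.5 + 379)(427.5 − 406) = 7917.375; ΔPS = ½(357.5 + 379)(449 − 427.5) = 7917.375.
Government spending = 43 × 379 = 16297.
DWL = ½ × 43 × (379 − 357.5) = 462.25; fraction = 462.25 / 16297 = 43/1516.

DWL / government spending = 43/1516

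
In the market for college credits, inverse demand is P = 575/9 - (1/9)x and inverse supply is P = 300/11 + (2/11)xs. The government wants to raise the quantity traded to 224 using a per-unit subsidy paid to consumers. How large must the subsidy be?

Required subsidy s = 29 per unit

At x = 224, from the demand curve buyers pay Pb = 575/9 − (1/9)·224 = 39; from the supply curve sellers need Ps = 300/11 + (2/11)·224 = 68.
The subsidy must fill the gap: s = Ps − Pb = 68 − 39 = 29.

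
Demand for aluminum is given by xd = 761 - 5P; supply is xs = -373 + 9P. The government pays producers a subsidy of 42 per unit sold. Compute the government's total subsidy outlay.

Government cost = 20622

Pre-subsidy: 761 - 5P = -373 + 9P gives P* = 81, x* = 356.
With the subsidy, sellers receive Ps = Pb + 42 for each unit, where Pb is the price buyers pay.
Supply in terms of Pb becomes xs = -373 + 9(Pb + 42) = 5 + 9Pb. Setting this equal to demand: 761 - 5Pb = 5 + 9Pb, so Pb = 54.
Sellers receive Ps = 54 + 42 = 96; x' = 761 − 5·54 = 491.
Government outlay = subsidy × quantity = 42 × 491 = 20622.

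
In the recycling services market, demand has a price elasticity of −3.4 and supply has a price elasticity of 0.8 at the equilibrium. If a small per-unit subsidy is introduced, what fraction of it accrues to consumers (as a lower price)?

For a small subsidy around the equilibrium, the benefit split depends on the relative slopes, which at a point are proportional to the elasticities.
Buyer share = εs/(εs + |εd|) = 0.8/(0.8 + 3.4) = 4/21; seller share = |εd|/(εs + |εd|) = 17/21.

Consumer share = 4/21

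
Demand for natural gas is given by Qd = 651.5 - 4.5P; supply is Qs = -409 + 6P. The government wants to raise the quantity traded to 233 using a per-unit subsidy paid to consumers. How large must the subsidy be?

Required subsidy s = 14 per unit

At Q = 233, invert demand for the buyer price: Pb = (651.5 − 233)/4.5 = 93; invert supply for the seller price: Ps = (233 − (-409))/6 = 107.
The subsidy must fill the gap: s = Ps − Pb = 107 − 93 = 14.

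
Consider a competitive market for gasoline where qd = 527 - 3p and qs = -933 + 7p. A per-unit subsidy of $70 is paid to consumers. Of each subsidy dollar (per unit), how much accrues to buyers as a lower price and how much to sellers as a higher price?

Pre-subsidy: 527 - 3p = -933 + 7p gives p* = 146, q* = 89.
With the rebate, buyers effectively pay pb = ps − 70, where ps is the price sellers receive.
Demand in terms of ps becomes qd = 527 − 3(ps − 70) = 737 - 3ps. Setting this equal to supply: 737 - 3ps = -933 + 7ps, so ps = 167.
Buyers pay pb = 167 − 70 = 97; q' = -933 + 7·167 = 236.
Buyers' price falls by p* − pb = 146 − 97 = 49; sellers' price rises by ps − p* = 167 − 146 = 21.

Buyers gain $49 per unit; sellers gain $21 per unit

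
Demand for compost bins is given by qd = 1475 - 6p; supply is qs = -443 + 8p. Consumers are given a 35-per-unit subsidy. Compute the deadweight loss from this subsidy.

Pre-subsidy: 1475 - 6p = -443 + 8p gives p* = 137, q* = 653.
With the rebate, buyers effectively pay pb = ps − 35, where ps is the price sellers receive.
Demand in terms of ps becomes qd = 1475 − 6(ps − 35) = 1685 - 6ps. Setting this equal to supply: 1685 - 6ps = -443 + 8ps, so ps = 152.
Buyers pay pb = 152 − 35 = 117; q' = -443 + 8·152 = 773.
The subsidy expands output by 773 − 653 = 120 past the efficient level; on those units the gap between marginal cost and willingness to pay runs from 0 up to 35.
DWL = ½ × 35 × 120 = 2100.

Deadweight loss = 2100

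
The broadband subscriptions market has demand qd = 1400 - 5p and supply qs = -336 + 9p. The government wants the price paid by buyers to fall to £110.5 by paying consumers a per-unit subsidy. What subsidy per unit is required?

Required subsidy s = £21 per unit

At a buyer price of 110.5, quantity demanded is 1400 − 5·110.5 = 847.5.
Sellers supply 847.5 only when they receive ps with -336 + 9·ps = 847.5, i.e. ps = 131.5.
s = ps − pb = 131.5 − 110.5 = 21.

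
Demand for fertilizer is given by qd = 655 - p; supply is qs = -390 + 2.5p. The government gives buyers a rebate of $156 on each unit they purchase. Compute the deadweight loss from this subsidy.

Pre-subsidy: 655 - p = -390 + 2.5p gives p* = 2090/7, q* = 2495/7.
With the rebate, buyers effectively pay pb = ps − 156, where ps is the price sellers receive.
Demand in terms of ps becomes qd = 655 − 1(ps − 156) = 811 - ps. Setting this equal to supply: 811 - ps = -390 + 2.5ps, so ps = 2402/7.
Buyers pay pb = 2402/7 − 156 = 1310/7; q' = -390 + 2.5·(2402/7) = 3275/7.
The subsidy expands output by 3275/7 − 2495/7 = 780/7 past the efficient level; on those units the gap between marginal cost and willingness to pay runs from 0 up to 156.
DWL = ½ × 156 × 780/7 = 60840/7.

Deadweight loss = 60840/7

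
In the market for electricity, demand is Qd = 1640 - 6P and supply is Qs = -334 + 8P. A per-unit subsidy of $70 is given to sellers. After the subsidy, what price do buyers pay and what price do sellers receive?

Buyers pay $101; sellers receive $171

Pre-subsidy: 1640 - 6P = -334 + 8P gives P* = 141, Q* = 794.
With the subsidy, sellers receive Ps = Pb + 70 for each unit, where Pb is the price buyers pay.
Supply in terms of Pb becomes Qs = -334 + 8(Pb + 70) = 226 + 8Pb. Setting this equal to demand: 1640 - 6Pb = 226 + 8Pb, so Pb = 101.
Sellers receive Ps = 101 + 70 = 171; Q' = 1640 − 6·101 = 1034.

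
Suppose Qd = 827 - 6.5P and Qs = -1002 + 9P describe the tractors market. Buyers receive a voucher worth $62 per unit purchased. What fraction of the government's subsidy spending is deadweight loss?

DWL / government spending = 39/98

Pre-subsidy: 827 - 6.5P = -1002 + 9P gives P* = 118, Q* = 60.
With the rebate, buyers effectively pay Pb = Ps − 62, where Ps is the price sellers receive.
Demand in terms of Ps becomes Qd = 827 − 6.5(Ps − 62) = 1230 - 6.5Ps. Setting this equal to supply: 1230 - 6.5Ps = -1002 + 9Ps, so Ps = 144.
Buyers pay Pb = 144 − 62 = 82; Q' = -1002 + 9·144 = 294.
ΔCS = ½(60 + 294)(118 − 82) = 6372; ΔPS = ½(60 + 294)(144 − 118) = 4602.
Government spending = 62 × 294 = 18228.
DWL = ½ × 62 × (294 − 60) = 7254; fraction = 7254 / 18228 = 39/98.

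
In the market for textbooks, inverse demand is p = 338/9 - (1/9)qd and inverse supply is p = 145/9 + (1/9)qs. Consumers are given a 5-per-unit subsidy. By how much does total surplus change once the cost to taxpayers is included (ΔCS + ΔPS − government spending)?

Pre-subsidy: 338/9 - (1/9)q = 145/9 + (1/9)q gives q* = 96.5 and p* = 161/6.
With the rebate, buyers effectively pay pb = ps − 5, where ps is the price sellers receive.
On the curves, pb = 338/9 - (1/9)q and ps = 145/9 + (1/9)q; the wedge ps − pb = 5 gives 145/9 + (1/9)q − (338/9 - (1/9)q) = 5, so q' = 119.
Then pb = 338/9 − (1/9)·119 = 73/3 and ps = 145/9 + (1/9)·119 = 88/3.
ΔCS = ½(96.5 + 119)(161/6 − 73/3) = 269.375; ΔPS = ½(96.5 + 119)(88/3 − 161/6) = 269.375.
Government spending = 5 × 119 = 595.
Net change = 269.375 + 269.375 − 595 = -56.25. The loss equals the DWL triangle ½·5·22.5.

Net change in total surplus = -56.25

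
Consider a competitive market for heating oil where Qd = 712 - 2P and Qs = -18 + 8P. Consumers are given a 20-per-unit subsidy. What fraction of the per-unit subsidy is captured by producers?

Pre-subsidy: 712 - 2P = -18 + 8P gives P* = 73, Q* = 566.
With the rebate, buyers effectively pay Pb = Ps − 20, where Ps is the price sellers receive.
Demand in terms of Ps becomes Qd = 712 − 2(Ps − 20) = 752 - 2Ps. Setting this equal to supply: 752 - 2Ps = -18 + 8Ps, so Ps = 77.
Buyers pay Pb = 77 − 20 = 57; Q' = -18 + 8·77 = 598.
Buyers' price falls by P* − Pb = 73 − 57 = 16; sellers' price rises by Ps − P* = 77 − 73 = 4.
So producers capture 4/20 = 0.2 of each unit of subsidy.

Producer share = 0.2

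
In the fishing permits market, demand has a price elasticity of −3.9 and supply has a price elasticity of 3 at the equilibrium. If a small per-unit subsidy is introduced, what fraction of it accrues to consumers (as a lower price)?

Consumer share = 10/23

For a small subsidy around the equilibrium, the benefit split depends on the relative slopes, which at a point are proportional to the elasticities.
Buyer share = εs/(εs + |εd|) = 3/(3 + 3.9) = 10/23; seller share = |εd|/(εs + |εd|) = 13/23.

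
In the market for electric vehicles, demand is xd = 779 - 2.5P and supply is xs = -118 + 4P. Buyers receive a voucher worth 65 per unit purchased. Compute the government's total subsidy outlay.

Government cost = 34710

Pre-subsidy: 779 - 2.5P = -118 + 4P gives P* = 138, x* = 434.
With the rebate, buyers effectively pay Pb = Ps − 65, where Ps is the price sellers receive.
Demand in terms of Ps becomes xd = 779 − 2.5(Ps − 65) = 941.5 - 2.5Ps. Setting this equal to supply: 941.5 - 2.5Ps = -118 + 4Ps, so Ps = 163.
Buyers pay Pb = 163 − 65 = 98; x' = -118 + 4·163 = 534.
Government outlay = subsidy × quantity = 65 × 534 = 34710.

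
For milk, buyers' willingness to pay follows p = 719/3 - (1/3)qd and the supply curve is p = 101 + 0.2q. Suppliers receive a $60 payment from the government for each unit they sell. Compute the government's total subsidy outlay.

Government cost = $22350

Pre-subsidy: 719/3 - (1/3)q = 101 + 0.2q gives q* = 260 and p* = 153.
With the subsidy, sellers receive ps = pb + 60 for each unit, where pb is the price buyers pay.
On the curves, pb = 719/3 - (1/3)q and ps = 101 + 0.2q; the wedge ps − pb = 60 gives 101 + 0.2q − (719/3 - (1/3)q) = 60, so q' = 372.5.
Then pb = 719/3 − (1/3)·372.5 = 115.5 and ps = 101 + 0.2·372.5 = 175.5.
Government outlay = subsidy × quantity = 60 × 372.5 = 22350.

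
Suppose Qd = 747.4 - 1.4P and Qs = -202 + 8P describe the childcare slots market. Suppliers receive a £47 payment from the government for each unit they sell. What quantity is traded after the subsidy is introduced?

Pre-subsidy: 747.4 - 1.4P = -202 + 8P gives P* = 101, Q* = 606.
With the subsidy, sellers receive Ps = Pb + 47 for each unit, where Pb is the price buyers pay.
Supply in terms of Pb becomes Qs = -202 + 8(Pb + 47) = 174 + 8Pb. Setting this equal to demand: 747.4 - 1.4Pb = 174 + 8Pb, so Pb = 61.
Sellers receive Ps = 61 + 47 = 108; Q' = 747.4 − 1.4·61 = 662.

Q' = 662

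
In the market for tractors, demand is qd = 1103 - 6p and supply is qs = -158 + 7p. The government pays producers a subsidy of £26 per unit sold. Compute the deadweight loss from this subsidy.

Deadweight loss = £1092

Pre-subsidy: 1103 - 6p = -158 + 7p gives p* = 97, q* = 521.
With the subsidy, sellers receive ps = pb + 26 for each unit, where pb is the price buyers pay.
Supply in terms of pb becomes qs = -158 + 7(pb + 26) = 24 + 7pb. Setting this equal to demand: 1103 - 6pb = 24 + 7pb, so pb = 83.
Sellers receive ps = 83 + 26 = 109; q' = 1103 − 6·83 = 605.
The subsidy expands output by 605 − 521 = 84 past the efficient level; on those units the gap between marginal cost and willingness to pay runs from 0 up to 26.
DWL = ½ × 26 × 84 = 1092.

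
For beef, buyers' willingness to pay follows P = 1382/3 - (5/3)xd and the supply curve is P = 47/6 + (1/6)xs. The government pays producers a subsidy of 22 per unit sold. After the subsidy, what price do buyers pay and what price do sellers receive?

Buyers pay 29; sellers receive 51

Pre-subsidy: 1382/3 - (5/3)x = 47/6 + (1/6)x gives x* = 247 and P* = 49.
With the subsidy, sellers receive Ps = Pb + 22 for each unit, where Pb is the price buyers pay.
On the curves, Pb = 1382/3 - (5/3)x and Ps = 47/6 + (1/6)x; the wedge Ps − Pb = 22 gives 47/6 + (1/6)x − (1382/3 - (5/3)x) = 22, so x' = 259.
Then Pb = 1382/3 − (5/3)·259 = 29 and Ps = 47/6 + (1/6)·259 = 51.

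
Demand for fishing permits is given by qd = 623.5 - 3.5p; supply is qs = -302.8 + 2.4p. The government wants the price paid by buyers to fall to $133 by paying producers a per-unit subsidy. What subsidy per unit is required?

At a buyer price of 133, quantity demanded is 623.5 − 3.5·133 = 158.
Sellers supply 158 only when they receive ps with -302.8 + 2.4·ps = 158, i.e. ps = 192.
s = ps − pb = 192 − 133 = 59.

Required subsidy s = $59 per unit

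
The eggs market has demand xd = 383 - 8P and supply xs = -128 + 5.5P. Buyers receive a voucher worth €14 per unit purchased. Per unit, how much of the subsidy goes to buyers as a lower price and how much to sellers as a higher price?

Pre-subsidy: 383 - 8P = -128 + 5.5P gives P* = 1022/27, x* = 2165/27.
With the rebate, buyers effectively pay Pb = Ps − 14, where Ps is the price sellers receive.
Demand in terms of Ps becomes xd = 383 − 8(Ps − 14) = 495 - 8Ps. Setting this equal to supply: 495 - 8Ps = -128 + 5.5Ps, so Ps = 1246/27.
Buyers pay Pb = 1246/27 − 14 = 868/27; x' = -128 + 5.5·(1246/27) = 3397/27.
Buyers' price falls by P* − Pb = 1022/27 − 868/27 = 154/27; sellers' price rises by Ps − P* = 1246/27 − 1022/27 = 224/27.

Buyers gain 154/27 per unit; sellers gain 224/27 per unit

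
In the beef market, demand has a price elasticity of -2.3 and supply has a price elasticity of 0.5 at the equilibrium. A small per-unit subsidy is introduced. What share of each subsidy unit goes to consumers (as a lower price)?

For a small subsidy around the equilibrium, the benefit split depends on the relative slopes, which at a point are proportional to the elasticities.
Buyer share = εs/(εs + |εd|) = 0.5/(0.5 + 2.3) = 5/28; seller share = |εd|/(εs + |εd|) = 23/28.

Consumer share = 5/28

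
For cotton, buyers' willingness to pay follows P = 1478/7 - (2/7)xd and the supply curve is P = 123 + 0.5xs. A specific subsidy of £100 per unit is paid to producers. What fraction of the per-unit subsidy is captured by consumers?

Pre-subsidy: 1478/7 - (2/7)x = 123 + 0.5x gives x* = 1234/11 and P* = 1970/11.
With the subsidy, sellers receive Ps = Pb + 100 for each unit, where Pb is the price buyers pay.
On the curves, Pb = 1478/7 - (2/7)x and Ps = 123 + 0.5x; the wedge Ps − Pb = 100 gives 123 + 0.5x − (1478/7 - (2/7)x) = 100, so x' = 2634/11.
Then Pb = 1478/7 − (2/7)·(2634/11) = 1570/11 and Ps = 123 + 0.5·(2634/11) = 2670/11.
Buyers' price falls by P* − Pb = 1970/11 − 1570/11 = 400/11; sellers' price rises by Ps − P* = 2670/11 − 1970/11 = 700/11.
So consumers capture (400/11)/100 = 4/11 of each unit of subsidy.

Consumer share = 4/11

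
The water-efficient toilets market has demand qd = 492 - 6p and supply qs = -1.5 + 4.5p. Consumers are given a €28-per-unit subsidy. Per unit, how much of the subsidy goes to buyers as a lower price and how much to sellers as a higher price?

Pre-subsidy: 492 - 6p = -1.5 + 4.5p gives p* = 47, q* = 210.
With the rebate, buyers effectively pay pb = ps − 28, where ps is the price sellers receive.
Demand in terms of ps becomes qd = 492 − 6(ps − 28) = 660 - 6ps. Setting this equal to supply: 660 - 6ps = -1.5 + 4.5ps, so ps = 63.
Buyers pay pb = 63 − 28 = 35; q' = -1.5 + 4.5·63 = 282.
Buyers' price falls by p* − pb = 47 − 35 = 12; sellers' price rises by ps − p* = 63 − 47 = 16.

Buyers gain €12 per unit; sellers gain €16 per unit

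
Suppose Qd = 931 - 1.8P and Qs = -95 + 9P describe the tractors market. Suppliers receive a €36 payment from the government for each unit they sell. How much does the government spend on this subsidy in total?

Pre-subsidy: 931 - 1.8P = -95 + 9P gives P* = 95, Q* = 760.
With the subsidy, sellers receive Ps = Pb + 36 for each unit, where Pb is the price buyers pay.
Supply in terms of Pb becomes Qs = -95 + 9(Pb + 36) = 229 + 9Pb. Setting this equal to demand: 931 - 1.8Pb = 229 + 9Pb, so Pb = 65.
Sellers receive Ps = 65 + 36 = 101; Q' = 931 − 1.8·65 = 814.
Government outlay = subsidy × quantity = 36 × 814 = 29304.

Government cost = €29304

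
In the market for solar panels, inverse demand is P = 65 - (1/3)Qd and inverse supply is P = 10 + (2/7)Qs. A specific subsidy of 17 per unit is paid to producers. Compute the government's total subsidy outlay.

Pre-subsidy: 65 - (1/3)Q = 10 + (2/7)Q gives Q* = 1155/13 and P* = 460/13.
With the subsidy, sellers receive Ps = Pb + 17 for each unit, where Pb is the price buyers pay.
On the curves, Pb = 65 - (1/3)Q and Ps = 10 + (2/7)Q; the wedge Ps − Pb = 17 gives 10 + (2/7)Q − (65 - (1/3)Q) = 17, so Q' = 1512/13.
Then Pb = 65 − (1/3)·(1512/13) = 341/13 and Ps = 10 + (2/7)·(1512/13) = 562/13.
Government outlay = subsidy × quantity = 17 × 1512/13 = 25704/13.

Government cost = 25704/13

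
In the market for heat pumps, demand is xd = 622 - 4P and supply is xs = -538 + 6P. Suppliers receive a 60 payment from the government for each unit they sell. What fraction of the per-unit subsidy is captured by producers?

Pre-subsidy: 622 - 4P = -538 + 6P gives P* = 116, x* = 158.
With the subsidy, sellers receive Ps = Pb + 60 for each unit, where Pb is the price buyers pay.
Supply in terms of Pb becomes xs = -538 + 6(Pb + 60) = -178 + 6Pb. Setting this equal to demand: 622 - 4Pb = -178 + 6Pb, so Pb = 80.
Sellers receive Ps = 80 + 60 = 140; x' = 622 − 4·80 = 302.
Buyers' price falls by P* − Pb = 116 − 80 = 36; sellers' price rises by Ps − P* = 140 − 116 = 24.
So producers capture 24/60 = 0.4 of each unit of subsidy.

Producer share = 0.4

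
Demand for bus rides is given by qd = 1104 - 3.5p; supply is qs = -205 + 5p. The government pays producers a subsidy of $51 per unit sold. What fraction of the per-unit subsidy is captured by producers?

Pre-subsidy: 1104 - 3.5p = -205 + 5p gives p* = 154, q* = 565.
With the subsidy, sellers receive ps = pb + 51 for each unit, where pb is the price buyers pay.
Supply in terms of pb becomes qs = -205 + 5(pb + 51) = 50 + 5pb. Setting this equal to demand: 1104 - 3.5pb = 50 + 5pb, so pb = 124.
Sellers receive ps = 124 + 51 = 175; q' = 1104 − 3.5·124 = 670.
Buyers' price falls by p* − pb = 154 − 124 = 30; sellers' price rises by ps − p* = 175 − 154 = 21.
So producers capture 21/51 = 7/17 of each unit of subsidy.

Producer share = 7/17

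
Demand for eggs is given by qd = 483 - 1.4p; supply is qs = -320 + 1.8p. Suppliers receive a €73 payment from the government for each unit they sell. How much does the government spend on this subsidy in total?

Pre-subsidy: 483 - 1.4p = -320 + 1.8p gives p* = 250.9375, q* = 131.6875.
With the subsidy, sellers receive ps = pb + 73 for each unit, where pb is the price buyers pay.
Supply in terms of pb becomes qs = -320 + 1.8(pb + 73) = -188.6 + 1.8pb. Setting this equal to demand: 483 - 1.4pb = -188.6 + 1.8pb, so pb = 209.875.
Sellers receive ps = 209.875 + 73 = 282.875; q' = 483 − 1.4·209.875 = 189.175.
Government outlay = subsidy × quantity = 73 × 189.175 = 13809.775.

Government cost = €13809.775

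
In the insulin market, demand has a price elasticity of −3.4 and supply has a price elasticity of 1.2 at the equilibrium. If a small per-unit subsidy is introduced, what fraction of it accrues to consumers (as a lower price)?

For a small subsidy around the equilibrium, the benefit split depends on the relative slopes, which at a point are proportional to the elasticities.
Buyer share = εs/(εs + |εd|) = 1.2/(1.2 + 3.4) = 6/23; seller share = |εd|/(εs + |εd|) = 17/23.

Consumer share = 6/23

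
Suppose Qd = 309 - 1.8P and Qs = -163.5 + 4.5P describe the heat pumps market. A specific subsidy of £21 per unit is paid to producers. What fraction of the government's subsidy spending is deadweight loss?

Pre-subsidy: 309 - 1.8P = -163.5 + 4.5P gives P* = 75, Q* = 174.
With the subsidy, sellers receive Ps = Pb + 21 for each unit, where Pb is the price buyers pay.
Supply in terms of Pb becomes Qs = -163.5 + 4.5(Pb + 21) = -69 + 4.5Pb. Setting this equal to demand: 309 - 1.8Pb = -69 + 4.5Pb, so Pb = 60.
Sellers receive Ps = 60 + 21 = 81; Q' = 309 − 1.8·60 = 201.
ΔCS = ½(174 + 201)(75 − 60) = 2812.5; ΔPS = ½(174 + 201)(81 − 75) = 1125.
Government spending = 21 × 201 = 4221.
DWL = ½ × 21 × (201 − 174) = 283.5; fraction = 283.5 / 4221 = 9/134.

DWL / government spending = 9/134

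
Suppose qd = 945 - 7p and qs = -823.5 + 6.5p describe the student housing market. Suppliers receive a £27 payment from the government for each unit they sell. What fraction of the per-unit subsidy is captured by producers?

Pre-subsidy: 945 - 7p = -823.5 + 6.5p gives p* = 131, q* = 28.
With the subsidy, sellers receive ps = pb + 27 for each unit, where pb is the price buyers pay.
Supply in terms of pb becomes qs = -823.5 + 6.5(pb + 27) = -648 + 6.5pb. Setting this equal to demand: 945 - 7pb = -648 + 6.5pb, so pb = 118.
Sellers receive ps = 118 + 27 = 145; q' = 945 − 7·118 = 119.
Buyers' price falls by p* − pb = 131 − 118 = 13; sellers' price rises by ps − p* = 145 − 131 = 14.
So producers capture 14/27 = 14/27 of each unit of subsidy.

Producer share = 14/27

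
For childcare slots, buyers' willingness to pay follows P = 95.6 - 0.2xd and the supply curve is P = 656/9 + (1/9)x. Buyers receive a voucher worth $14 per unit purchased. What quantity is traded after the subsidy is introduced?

Pre-subsidy: 95.6 - 0.2x = 656/9 + (1/9)x gives x* = 73 and P* = 81.
With the rebate, buyers effectively pay Pb = Ps − 14, where Ps is the price sellers receive.
On the curves, Pb = 95.6 - 0.2x and Ps = 656/9 + (1/9)x; the wedge Ps − Pb = 14 gives 656/9 + (1/9)x − (95.6 - 0.2x) = 14, so x' = 118.
Then Pb = 95.6 − 0.2·118 = 72 and Ps = 656/9 + (1/9)·118 = 86.

x' = 118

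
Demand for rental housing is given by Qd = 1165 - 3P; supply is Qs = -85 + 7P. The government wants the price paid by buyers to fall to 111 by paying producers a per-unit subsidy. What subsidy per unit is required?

Required subsidy s = 20 per unit

At a buyer price of 111, quantity demanded is 1165 − 3·111 = 832.
Sellers supply 832 only when they receive Ps with -85 + 7·Ps = 832, i.e. Ps = 131.
s = Ps − Pb = 131 − 111 = 20.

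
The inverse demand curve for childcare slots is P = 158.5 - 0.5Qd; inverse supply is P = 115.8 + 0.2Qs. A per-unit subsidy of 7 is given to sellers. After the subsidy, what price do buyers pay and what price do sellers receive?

Pre-subsidy: 158.5 - 0.5Q = 115.8 + 0.2Q gives Q* = 61 and P* = 128.
With the subsidy, sellers receive Ps = Pb + 7 for each unit, where Pb is the price buyers pay.
On the curves, Pb = 158.5 - 0.5Q and Ps = 115.8 + 0.2Q; the wedge Ps − Pb = 7 gives 115.8 + 0.2Q − (158.5 - 0.5Q) = 7, so Q' = 71.
Then Pb = 158.5 − 0.5·71 = 123 and Ps = 115.8 + 0.2·71 = 130.

Buyers pay 123; sellers receive 130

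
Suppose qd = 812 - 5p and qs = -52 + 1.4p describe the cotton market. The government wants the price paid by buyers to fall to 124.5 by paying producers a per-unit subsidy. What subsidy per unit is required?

At a buyer price of 124.5, quantity demanded is 812 − 5·124.5 = 189.5.
Sellers supply 189.5 only when they receive ps with -52 + 1.4·ps = 189.5, i.e. ps = 172.5.
s = ps − pb = 172.5 − 124.5 = 48.

Required subsidy s = 48 per unit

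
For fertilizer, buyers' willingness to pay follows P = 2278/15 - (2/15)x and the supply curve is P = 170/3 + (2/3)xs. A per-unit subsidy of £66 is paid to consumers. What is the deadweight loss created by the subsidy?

Pre-subsidy: 2278/15 - (2/15)x = 170/3 + (2/3)x gives x* = 119 and P* = 136.
With the rebate, buyers effectively pay Pb = Ps − 66, where Ps is the price sellers receive.
On the curves, Pb = 2278/15 - (2/15)x and Ps = 170/3 + (2/3)x; the wedge Ps − Pb = 66 gives 170/3 + (2/3)x − (2278/15 - (2/15)x) = 66, so x' = 201.5.
Then Pb = 2278/15 − (2/15)·201.5 = 125 and Ps = 170/3 + (2/3)·201.5 = 191.
The subsidy expands output by 201.5 − 119 = 82.5 past the efficient level; on those units the gap between marginal cost and willingness to pay runs from 0 up to 66.
DWL = ½ × 66 × 82.5 = 2722.5.

Deadweight loss = £2722.5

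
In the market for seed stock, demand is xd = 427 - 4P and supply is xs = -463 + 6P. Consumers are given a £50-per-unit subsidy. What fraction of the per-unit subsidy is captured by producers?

Pre-subsidy: 427 - 4P = -463 + 6P gives P* = 89, x* = 71.
With the rebate, buyers effectively pay Pb = Ps − 50, where Ps is the price sellers receive.
Demand in terms of Ps becomes xd = 427 − 4(Ps − 50) = 627 - 4Ps. Setting this equal to supply: 627 - 4Ps = -463 + 6Ps, so Ps = 109.
Buyers pay Pb = 109 − 50 = 59; x' = -463 + 6·109 = 191.
Buyers' price falls by P* − Pb = 89 − 59 = 30; sellers' price rises by Ps − P* = 109 − 89 = 20.
So producers capture 20/50 = 0.4 of each unit of subsidy.

Producer share = 0.4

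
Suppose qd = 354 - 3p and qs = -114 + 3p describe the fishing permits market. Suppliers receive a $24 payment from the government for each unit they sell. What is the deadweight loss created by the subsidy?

Deadweight loss = $432

Pre-subsidy: 354 - 3p = -114 + 3p gives p* = 78, q* = 120.
With the subsidy, sellers receive ps = pb + 24 for each unit, where pb is the price buyers pay.
Supply in terms of pb becomes qs = -114 + 3(pb + 24) = -42 + 3pb. Setting this equal to demand: 354 - 3pb = -42 + 3pb, so pb = 66.
Sellers receive ps = 66 + 24 = 90; q' = 354 − 3·66 = 156.
The subsidy expands output by 156 − 120 = 36 past the efficient level; on those units the gap between marginal cost and willingness to pay runs from 0 up to 24.
DWL = ½ × 24 × 36 = 432.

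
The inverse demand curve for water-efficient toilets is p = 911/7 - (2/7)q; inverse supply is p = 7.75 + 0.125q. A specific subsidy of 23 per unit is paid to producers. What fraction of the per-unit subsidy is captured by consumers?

Consumer share = 16/23

Pre-subsidy: 911/7 - (2/7)q = 7.75 + 0.125q gives q* = 298 and p* = 45.
With the subsidy, sellers receive ps = pb + 23 for each unit, where pb is the price buyers pay.
On the curves, pb = 911/7 - (2/7)q and ps = 7.75 + 0.125q; the wedge ps − pb = 23 gives 7.75 + 0.125q − (911/7 - (2/7)q) = 23, so q' = 354.
Then pb = 911/7 − (2/7)·354 = 29 and ps = 7.75 + 0.125·354 = 52.
Buyers' price falls by p* − pb = 45 − 29 = 16; sellers' price rises by ps − p* = 52 − 45 = 7.
So consumers capture 16/23 = 16/23 of each unit of subsidy.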